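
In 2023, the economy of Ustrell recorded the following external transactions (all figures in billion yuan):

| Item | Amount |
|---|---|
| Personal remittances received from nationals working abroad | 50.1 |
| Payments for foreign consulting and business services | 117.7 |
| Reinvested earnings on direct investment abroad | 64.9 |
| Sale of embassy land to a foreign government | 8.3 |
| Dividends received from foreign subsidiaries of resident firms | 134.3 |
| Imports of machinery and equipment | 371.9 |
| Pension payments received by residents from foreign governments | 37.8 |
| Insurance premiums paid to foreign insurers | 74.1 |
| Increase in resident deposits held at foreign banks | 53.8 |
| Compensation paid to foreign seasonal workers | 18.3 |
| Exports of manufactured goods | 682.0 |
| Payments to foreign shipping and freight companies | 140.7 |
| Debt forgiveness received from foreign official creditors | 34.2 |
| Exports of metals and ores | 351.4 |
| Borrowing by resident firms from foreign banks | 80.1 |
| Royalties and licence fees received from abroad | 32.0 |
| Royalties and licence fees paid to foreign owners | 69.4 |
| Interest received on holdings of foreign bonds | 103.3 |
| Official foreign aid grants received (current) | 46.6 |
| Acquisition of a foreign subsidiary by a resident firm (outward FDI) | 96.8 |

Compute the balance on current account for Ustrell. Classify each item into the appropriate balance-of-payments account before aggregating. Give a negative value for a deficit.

710.3

Goods: 351.4 + 682.0 - 371.9 = 661.5
Services: 32.0 - 74.1 - 140.7 - 69.4 - 117.7 = -369.9
Primary income: 134.3 + 64.9 - 18.3 + 103.3 = 284.2
Secondary income: 50.1 + 46.6 + 37.8 = 134.5
Current account = 661.5 + (-369.9) + 284.2 + 134.5 = 710.3
(Excluded from the current account — capital account: sale of embassy land to a foreign government 8.3, debt forgiveness received from foreign official creditors 34.2; financial account: increase in resident deposits held at foreign banks 53.8, borrowing by resident firms from foreign banks 80.1, acquisition of a foreign subsidiary by a resident firm (outward FDI) 96.8.)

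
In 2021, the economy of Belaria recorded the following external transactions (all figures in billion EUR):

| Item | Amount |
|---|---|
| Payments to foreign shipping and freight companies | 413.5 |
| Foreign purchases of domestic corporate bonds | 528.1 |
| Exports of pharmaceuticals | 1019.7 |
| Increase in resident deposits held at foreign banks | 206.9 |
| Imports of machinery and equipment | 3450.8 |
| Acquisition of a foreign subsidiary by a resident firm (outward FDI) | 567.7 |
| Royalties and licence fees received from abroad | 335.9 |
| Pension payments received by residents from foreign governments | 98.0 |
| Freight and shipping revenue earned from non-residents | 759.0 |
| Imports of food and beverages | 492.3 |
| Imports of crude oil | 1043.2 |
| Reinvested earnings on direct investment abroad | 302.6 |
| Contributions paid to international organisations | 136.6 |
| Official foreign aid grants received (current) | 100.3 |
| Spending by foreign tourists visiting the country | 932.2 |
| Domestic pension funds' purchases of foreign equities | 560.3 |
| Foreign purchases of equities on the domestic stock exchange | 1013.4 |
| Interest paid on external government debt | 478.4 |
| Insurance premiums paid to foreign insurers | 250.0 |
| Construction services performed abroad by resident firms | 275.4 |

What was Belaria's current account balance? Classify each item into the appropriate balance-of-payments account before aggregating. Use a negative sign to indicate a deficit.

Goods: -1043.2 - 3450.8 - 492.3 + 1019.7 = -3966.6
Services: 335.9 + 759.0 - 250.0 - 413.5 + 275.4 + 932.2 = 1639.0
Primary income: 302.6 - 478.4 = -175.8
Secondary income: 98.0 - 136.6 + 100.3 = 61.7
Current account = (-3966.6) + 1639.0 + (-175.8) + 61.7 = -2441.7
(Excluded from the current account — financial account: foreign purchases of domestic corporate bonds 528.1, increase in resident deposits held at foreign banks 206.9, acquisition of a foreign subsidiary by a resident firm (outward FDI) 567.7, domestic pension funds' purchases of foreign equities 560.3, foreign purchases of equities on the domestic stock exchange 1013.4.)

-2441.7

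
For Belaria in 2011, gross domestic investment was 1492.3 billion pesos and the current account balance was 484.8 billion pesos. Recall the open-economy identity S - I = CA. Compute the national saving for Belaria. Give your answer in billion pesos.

S - I = CA (net lending to the rest of the world).
S = I + CA = 1492.3 + 484.8 = 1977.1

1977.1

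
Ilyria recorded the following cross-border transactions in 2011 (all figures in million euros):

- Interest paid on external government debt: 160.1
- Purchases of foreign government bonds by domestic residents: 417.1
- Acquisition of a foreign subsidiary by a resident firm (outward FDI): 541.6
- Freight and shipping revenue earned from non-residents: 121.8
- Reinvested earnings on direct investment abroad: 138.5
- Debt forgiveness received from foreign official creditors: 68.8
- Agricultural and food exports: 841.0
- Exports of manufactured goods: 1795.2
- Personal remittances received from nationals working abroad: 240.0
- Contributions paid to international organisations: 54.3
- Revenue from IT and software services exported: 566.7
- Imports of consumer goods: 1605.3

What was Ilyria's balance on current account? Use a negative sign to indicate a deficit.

1883.5

Goods: -1605.3 + 841.0 + 1795.2 = 1030.9
Services: 566.7 + 121.8 = 688.5
Primary income: -160.1 + 138.5 = -21.6
Secondary income: -54.3 + 240.0 = 185.7
Current account = 1030.9 + 688.5 + (-21.6) + 185.7 = 1883.5
(Excluded from the current account — financial account: purchases of foreign government bonds by domestic residents 417.1, acquisition of a foreign subsidiary by a resident firm (outward FDI) 541.6; capital account: debt forgiveness received from foreign official creditors 68.8.)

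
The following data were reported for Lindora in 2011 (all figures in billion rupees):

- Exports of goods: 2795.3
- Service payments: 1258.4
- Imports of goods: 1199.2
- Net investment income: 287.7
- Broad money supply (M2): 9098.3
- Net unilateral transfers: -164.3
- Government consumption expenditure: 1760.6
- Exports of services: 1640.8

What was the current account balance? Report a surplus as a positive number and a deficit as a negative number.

2101.9

Goods balance = 2795.3 - 1199.2 = 1596.1
Services balance = 1640.8 - 1258.4 = 382.4
Trade balance (goods + services) = 1596.1 + 382.4 = 1978.5
Net primary income = 287.7
Net secondary income = -164.3
Current account = 1978.5 + 287.7 + (-164.3) = 2101.9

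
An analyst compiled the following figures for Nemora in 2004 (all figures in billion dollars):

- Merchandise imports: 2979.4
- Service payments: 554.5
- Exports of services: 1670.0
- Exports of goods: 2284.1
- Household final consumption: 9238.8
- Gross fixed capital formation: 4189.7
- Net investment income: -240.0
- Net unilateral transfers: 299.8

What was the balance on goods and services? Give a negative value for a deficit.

420.2

Goods balance = 2284.1 - 2979.4 = -695.3
Services balance = 1670.0 - 554.5 = 1115.5
Trade balance (goods + services) = -695.3 + 1115.5 = 420.2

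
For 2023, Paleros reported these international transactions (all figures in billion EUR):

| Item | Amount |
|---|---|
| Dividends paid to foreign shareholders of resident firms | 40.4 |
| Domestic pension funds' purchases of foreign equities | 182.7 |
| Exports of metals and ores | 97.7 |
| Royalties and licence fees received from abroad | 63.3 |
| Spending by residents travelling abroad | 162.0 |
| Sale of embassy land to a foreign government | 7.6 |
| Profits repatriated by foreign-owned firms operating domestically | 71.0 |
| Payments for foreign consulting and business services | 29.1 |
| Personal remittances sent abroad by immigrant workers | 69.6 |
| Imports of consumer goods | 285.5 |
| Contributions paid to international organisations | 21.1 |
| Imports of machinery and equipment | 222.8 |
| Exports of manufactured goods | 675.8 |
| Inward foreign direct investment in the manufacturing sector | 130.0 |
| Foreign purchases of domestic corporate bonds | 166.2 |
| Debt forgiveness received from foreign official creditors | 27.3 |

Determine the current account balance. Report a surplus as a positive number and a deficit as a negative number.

-64.7

Goods: 97.7 - 285.5 + 675.8 - 222.8 = 265.2
Services: 63.3 - 29.1 - 162.0 = -127.8
Primary income: -71.0 - 40.4 = -111.4
Secondary income: -21.1 - 69.6 = -90.7
Current account = 265.2 + (-127.8) + (-111.4) + (-90.7) = -64.7
(Excluded from the current account — financial account: domestic pension funds' purchases of foreign equities 182.7, inward foreign direct investment in the manufacturing sector 130.0, foreign purchases of domestic corporate bonds 166.2; capital account: sale of embassy land to a foreign government 7.6, debt forgiveness received from foreign official creditors 27.3.)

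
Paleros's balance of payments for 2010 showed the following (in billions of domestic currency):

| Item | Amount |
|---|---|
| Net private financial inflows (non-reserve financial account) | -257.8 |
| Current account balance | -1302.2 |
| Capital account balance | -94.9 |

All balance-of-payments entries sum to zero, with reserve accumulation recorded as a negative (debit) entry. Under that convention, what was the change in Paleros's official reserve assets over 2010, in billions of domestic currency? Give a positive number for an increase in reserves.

-1654.9

Official reserve transactions balance = -((-1302.2) + (-94.9) + (-257.8)) = 1654.9
An accumulation of reserves is recorded as a debit (negative entry), so the change in the stock of reserves is the negative of that balance.
Change in official reserves = -(1654.9) = -1654.9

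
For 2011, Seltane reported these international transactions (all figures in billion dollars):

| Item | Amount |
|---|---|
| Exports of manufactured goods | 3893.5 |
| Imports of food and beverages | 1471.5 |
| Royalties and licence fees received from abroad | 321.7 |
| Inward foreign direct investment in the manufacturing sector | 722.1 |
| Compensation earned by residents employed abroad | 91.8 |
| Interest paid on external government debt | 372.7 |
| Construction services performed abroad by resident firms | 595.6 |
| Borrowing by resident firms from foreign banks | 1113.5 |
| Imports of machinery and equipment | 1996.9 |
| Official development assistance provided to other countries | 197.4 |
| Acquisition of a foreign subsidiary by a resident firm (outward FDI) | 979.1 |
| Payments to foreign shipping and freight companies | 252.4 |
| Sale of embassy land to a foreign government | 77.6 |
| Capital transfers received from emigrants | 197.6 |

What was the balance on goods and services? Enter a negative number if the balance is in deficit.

1090.0

Goods: 3893.5 - 1471.5 - 1996.9 = 425.1
Services: -252.4 + 595.6 + 321.7 = 664.9
Trade balance = 425.1 + 664.9 = 1090.0
(Excluded from the trade balance — financial account: inward foreign direct investment in the manufacturing sector 722.1, borrowing by resident firms from foreign banks 1113.5, acquisition of a foreign subsidiary by a resident firm (outward FDI) 979.1; primary income: compensation earned by residents employed abroad 91.8, interest paid on external government debt 372.7; secondary income: official development assistance provided to other countries 197.4; capital account: sale of embassy land to a foreign government 77.6, capital transfers received from emigrants 197.6.)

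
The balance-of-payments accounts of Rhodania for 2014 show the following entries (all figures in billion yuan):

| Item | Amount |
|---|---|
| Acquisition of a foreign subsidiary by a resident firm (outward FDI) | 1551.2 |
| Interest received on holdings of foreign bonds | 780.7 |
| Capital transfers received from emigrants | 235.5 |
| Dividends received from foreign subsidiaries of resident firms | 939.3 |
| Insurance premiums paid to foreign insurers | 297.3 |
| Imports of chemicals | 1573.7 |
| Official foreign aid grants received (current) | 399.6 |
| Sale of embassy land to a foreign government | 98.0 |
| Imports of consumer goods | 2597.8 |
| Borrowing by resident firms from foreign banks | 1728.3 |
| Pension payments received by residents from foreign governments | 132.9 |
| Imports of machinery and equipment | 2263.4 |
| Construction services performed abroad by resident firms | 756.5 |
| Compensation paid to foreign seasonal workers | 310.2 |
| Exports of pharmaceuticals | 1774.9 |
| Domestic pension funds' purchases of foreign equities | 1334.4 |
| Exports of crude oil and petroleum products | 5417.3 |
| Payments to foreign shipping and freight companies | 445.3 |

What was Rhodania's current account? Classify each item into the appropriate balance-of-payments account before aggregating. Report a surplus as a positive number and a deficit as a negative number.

Goods: -1573.7 - 2263.4 + 1774.9 - 2597.8 + 5417.3 = 757.3
Services: -445.3 - 297.3 + 756.5 = 13.9
Primary income: -310.2 + 939.3 + 780.7 = 1409.8
Secondary income: 399.6 + 132.9 = 532.5
Current account = 757.3 + 13.9 + 1409.8 + 532.5 = 2713.5
(Excluded from the current account — financial account: acquisition of a foreign subsidiary by a resident firm (outward FDI) 1551.2, borrowing by resident firms from foreign banks 1728.3, domestic pension funds' purchases of foreign equities 1334.4; capital account: capital transfers received from emigrants 235.5, sale of embassy land to a foreign government 98.0.)

2713.5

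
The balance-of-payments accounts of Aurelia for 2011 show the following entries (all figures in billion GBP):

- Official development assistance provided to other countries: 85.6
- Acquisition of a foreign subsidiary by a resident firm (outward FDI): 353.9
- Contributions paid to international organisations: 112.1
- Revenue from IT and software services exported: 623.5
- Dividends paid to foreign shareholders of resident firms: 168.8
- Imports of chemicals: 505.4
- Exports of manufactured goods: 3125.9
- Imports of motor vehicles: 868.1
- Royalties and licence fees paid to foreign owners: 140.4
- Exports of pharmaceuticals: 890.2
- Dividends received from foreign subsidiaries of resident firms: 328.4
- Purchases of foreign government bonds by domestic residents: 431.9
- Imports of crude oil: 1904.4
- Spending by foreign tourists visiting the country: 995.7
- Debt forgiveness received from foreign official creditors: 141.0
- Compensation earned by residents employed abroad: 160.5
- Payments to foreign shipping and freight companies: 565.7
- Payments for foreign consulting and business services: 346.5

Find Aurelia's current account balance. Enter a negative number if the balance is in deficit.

Goods: 890.2 + 3125.9 - 1904.4 - 505.4 - 868.1 = 738.2
Services: 623.5 + 995.7 - 565.7 - 140.4 - 346.5 = 566.6
Primary income: 160.5 + 328.4 - 168.8 = 320.1
Secondary income: -85.6 - 112.1 = -197.7
Current account = 738.2 + 566.6 + 320.1 + (-197.7) = 1427.2
(Excluded from the current account — financial account: acquisition of a foreign subsidiary by a resident firm (outward FDI) 353.9, purchases of foreign government bonds by domestic residents 431.9; capital account: debt forgiveness received from foreign official creditors 141.0.)

1427.2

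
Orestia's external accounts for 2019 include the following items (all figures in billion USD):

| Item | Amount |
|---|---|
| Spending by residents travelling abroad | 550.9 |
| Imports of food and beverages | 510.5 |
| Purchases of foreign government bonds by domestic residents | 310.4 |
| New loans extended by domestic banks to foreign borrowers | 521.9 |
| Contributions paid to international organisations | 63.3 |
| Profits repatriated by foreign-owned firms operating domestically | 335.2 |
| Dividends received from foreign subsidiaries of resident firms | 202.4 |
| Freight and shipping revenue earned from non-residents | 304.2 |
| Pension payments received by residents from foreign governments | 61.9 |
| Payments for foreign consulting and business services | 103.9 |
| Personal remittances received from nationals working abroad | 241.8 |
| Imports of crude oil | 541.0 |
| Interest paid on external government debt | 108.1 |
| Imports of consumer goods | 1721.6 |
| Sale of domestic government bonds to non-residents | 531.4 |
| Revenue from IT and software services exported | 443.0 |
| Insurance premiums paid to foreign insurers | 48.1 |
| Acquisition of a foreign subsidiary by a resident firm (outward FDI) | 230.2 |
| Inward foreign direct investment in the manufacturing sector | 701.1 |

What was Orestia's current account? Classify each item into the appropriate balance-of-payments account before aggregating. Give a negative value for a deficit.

-2729.3

Goods: -510.5 - 1721.6 - 541.0 = -2773.1
Services: -48.1 + 304.2 - 550.9 + 443.0 - 103.9 = 44.3
Primary income: -335.2 + 202.4 - 108.1 = -240.9
Secondary income: -63.3 + 241.8 + 61.9 = 240.4
Current account = (-2773.1) + 44.3 + (-240.9) + 240.4 = -2729.3
(Excluded from the current account — financial account: purchases of foreign government bonds by domestic residents 310.4, new loans extended by domestic banks to foreign borrowers 521.9, sale of domestic government bonds to non-residents 531.4, acquisition of a foreign subsidiary by a resident firm (outward FDI) 230.2, inward foreign direct investment in the manufacturing sector 701.1.)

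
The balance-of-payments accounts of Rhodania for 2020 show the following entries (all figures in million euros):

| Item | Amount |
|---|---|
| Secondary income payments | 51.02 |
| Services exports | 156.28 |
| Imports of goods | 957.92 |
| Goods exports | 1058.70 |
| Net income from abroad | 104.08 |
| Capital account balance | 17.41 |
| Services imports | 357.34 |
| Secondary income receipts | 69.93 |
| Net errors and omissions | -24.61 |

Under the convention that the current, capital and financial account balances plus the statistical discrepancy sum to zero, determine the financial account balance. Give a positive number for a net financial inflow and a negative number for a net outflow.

Goods balance = 1058.70 - 957.92 = 100.78
Services balance = 156.28 - 357.34 = -201.06
Trade balance (goods + services) = 100.78 + (-201.06) = -100.28
Net primary income = 104.08
Net secondary income = 69.93 - 51.02 = 18.91
Current account = -100.28 + 104.08 + 18.91 = 22.71
Financial account = -(22.71 + 17.41 + (-24.61)) = -15.51

-15.51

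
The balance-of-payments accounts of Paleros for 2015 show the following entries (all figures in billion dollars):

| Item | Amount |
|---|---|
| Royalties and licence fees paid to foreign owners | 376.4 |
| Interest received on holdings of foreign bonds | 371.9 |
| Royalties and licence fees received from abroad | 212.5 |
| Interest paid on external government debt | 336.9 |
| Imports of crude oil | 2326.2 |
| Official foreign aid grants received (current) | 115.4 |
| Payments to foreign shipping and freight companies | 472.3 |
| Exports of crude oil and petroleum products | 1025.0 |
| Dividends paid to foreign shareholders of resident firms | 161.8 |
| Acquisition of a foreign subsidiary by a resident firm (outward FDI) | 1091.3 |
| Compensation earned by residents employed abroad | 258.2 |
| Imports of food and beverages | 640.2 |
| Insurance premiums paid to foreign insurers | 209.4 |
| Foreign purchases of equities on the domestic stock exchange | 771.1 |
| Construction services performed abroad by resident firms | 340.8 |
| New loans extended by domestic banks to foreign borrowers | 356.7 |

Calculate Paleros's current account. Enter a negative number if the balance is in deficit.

Goods: -640.2 + 1025.0 - 2326.2 = -1941.4
Services: -472.3 + 340.8 + 212.5 - 376.4 - 209.4 = -504.8
Primary income: 258.2 + 371.9 - 161.8 - 336.9 = 131.4
Secondary income: 115.4
Current account = (-1941.4) + (-504.8) + 131.4 + 115.4 = -2199.4
(Excluded from the current account — financial account: acquisition of a foreign subsidiary by a resident firm (outward FDI) 1091.3, foreign purchases of equities on the domestic stock exchange 771.1, new loans extended by domestic banks to foreign borrowers 356.7.)

-2199.4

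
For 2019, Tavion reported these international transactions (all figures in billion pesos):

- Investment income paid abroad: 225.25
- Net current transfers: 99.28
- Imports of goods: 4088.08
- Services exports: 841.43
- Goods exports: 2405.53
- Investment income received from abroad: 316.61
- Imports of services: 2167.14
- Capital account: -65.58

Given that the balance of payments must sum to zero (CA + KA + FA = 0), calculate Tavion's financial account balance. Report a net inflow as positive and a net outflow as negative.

Goods balance = 2405.53 - 4088.08 = -1682.55
Services balance = 841.43 - 2167.14 = -1325.71
Trade balance (goods + services) = -1682.55 + (-1325.71) = -3008.26
Net primary income = 316.61 - 225.25 = 91.36
Net secondary income = 99.28
Current account = -3008.26 + 91.36 + 99.28 = -2817.62
Financial account = -(-2817.62 + (-65.58)) = 2883.20

2883.20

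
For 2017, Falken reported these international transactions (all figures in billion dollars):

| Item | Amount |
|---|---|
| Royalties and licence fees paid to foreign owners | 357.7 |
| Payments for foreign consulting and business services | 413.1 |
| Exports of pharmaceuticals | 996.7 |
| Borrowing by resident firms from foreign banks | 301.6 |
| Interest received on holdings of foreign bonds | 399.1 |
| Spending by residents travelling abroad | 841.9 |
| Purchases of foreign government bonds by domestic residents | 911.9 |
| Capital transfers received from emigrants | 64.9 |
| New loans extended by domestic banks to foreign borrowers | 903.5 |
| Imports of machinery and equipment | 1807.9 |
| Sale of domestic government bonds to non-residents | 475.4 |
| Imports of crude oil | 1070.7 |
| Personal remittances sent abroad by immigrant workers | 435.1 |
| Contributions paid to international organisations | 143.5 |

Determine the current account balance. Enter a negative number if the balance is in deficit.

Goods: 996.7 - 1807.9 - 1070.7 = -1881.9
Services: -357.7 - 841.9 - 413.1 = -1612.7
Primary income: 399.1
Secondary income: -143.5 - 435.1 = -578.6
Current account = (-1881.9) + (-1612.7) + 399.1 + (-578.6) = -3674.1
(Excluded from the current account — financial account: borrowing by resident firms from foreign banks 301.6, purchases of foreign government bonds by domestic residents 911.9, new loans extended by domestic banks to foreign borrowers 903.5, sale of domestic government bonds to non-residents 475.4; capital account: capital transfers received from emigrants 64.9.)

-3674.1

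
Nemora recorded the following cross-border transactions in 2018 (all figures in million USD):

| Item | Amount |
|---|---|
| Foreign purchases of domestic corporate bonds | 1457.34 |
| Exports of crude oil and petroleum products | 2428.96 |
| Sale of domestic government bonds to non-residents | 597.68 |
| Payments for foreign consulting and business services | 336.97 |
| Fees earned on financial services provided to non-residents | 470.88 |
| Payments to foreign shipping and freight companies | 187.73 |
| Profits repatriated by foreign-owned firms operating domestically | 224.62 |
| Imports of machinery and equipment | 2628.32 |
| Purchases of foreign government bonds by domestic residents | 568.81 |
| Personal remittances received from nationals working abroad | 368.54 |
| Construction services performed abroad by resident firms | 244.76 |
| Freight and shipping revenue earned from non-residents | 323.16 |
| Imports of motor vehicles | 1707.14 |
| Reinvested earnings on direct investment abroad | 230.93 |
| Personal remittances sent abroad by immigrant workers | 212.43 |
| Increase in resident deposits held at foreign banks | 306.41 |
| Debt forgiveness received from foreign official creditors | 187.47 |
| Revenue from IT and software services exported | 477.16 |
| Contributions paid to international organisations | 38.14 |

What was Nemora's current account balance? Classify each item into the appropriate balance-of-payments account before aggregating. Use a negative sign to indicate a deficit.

-790.96

Goods: -1707.14 + 2428.96 - 2628.32 = -1906.50
Services: -187.73 - 336.97 + 477.16 + 244.76 + 323.16 + 470.88 = 991.26
Primary income: 230.93 - 224.62 = 6.31
Secondary income: 368.54 - 212.43 - 38.14 = 117.97
Current account = (-1906.50) + 991.26 + 6.31 + 117.97 = -790.96
(Excluded from the current account — financial account: foreign purchases of domestic corporate bonds 1457.34, sale of domestic government bonds to non-residents 597.68, purchases of foreign government bonds by domestic residents 568.81, increase in resident deposits held at foreign banks 306.41; capital account: debt forgiveness received from foreign official creditors 187.47.)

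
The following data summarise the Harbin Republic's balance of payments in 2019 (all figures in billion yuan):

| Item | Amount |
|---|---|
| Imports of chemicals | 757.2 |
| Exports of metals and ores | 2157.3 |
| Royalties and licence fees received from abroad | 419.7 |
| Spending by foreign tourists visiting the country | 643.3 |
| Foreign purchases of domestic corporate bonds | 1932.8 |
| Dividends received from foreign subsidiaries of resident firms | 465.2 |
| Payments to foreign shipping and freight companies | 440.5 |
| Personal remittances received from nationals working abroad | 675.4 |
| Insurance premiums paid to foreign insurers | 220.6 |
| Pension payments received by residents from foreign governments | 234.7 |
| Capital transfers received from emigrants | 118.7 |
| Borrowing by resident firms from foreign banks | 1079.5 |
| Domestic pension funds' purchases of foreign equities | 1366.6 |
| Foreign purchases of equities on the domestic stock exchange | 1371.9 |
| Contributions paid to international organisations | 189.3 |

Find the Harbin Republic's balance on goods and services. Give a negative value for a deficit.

Goods: -757.2 + 2157.3 = 1400.1
Services: 643.3 - 440.5 - 220.6 + 419.7 = 401.9
Trade balance = 1400.1 + 401.9 = 1802.0
(Excluded from the trade balance — financial account: foreign purchases of domestic corporate bonds 1932.8, borrowing by resident firms from foreign banks 1079.5, domestic pension funds' purchases of foreign equities 1366.6, foreign purchases of equities on the domestic stock exchange 1371.9; primary income: dividends received from foreign subsidiaries of resident firms 465.2; secondary income: personal remittances received from nationals working abroad 675.4, pension payments received by residents from foreign governments 234.7, contributions paid to international organisations 189.3; capital account: capital transfers received from emigrants 118.7.)

1802.0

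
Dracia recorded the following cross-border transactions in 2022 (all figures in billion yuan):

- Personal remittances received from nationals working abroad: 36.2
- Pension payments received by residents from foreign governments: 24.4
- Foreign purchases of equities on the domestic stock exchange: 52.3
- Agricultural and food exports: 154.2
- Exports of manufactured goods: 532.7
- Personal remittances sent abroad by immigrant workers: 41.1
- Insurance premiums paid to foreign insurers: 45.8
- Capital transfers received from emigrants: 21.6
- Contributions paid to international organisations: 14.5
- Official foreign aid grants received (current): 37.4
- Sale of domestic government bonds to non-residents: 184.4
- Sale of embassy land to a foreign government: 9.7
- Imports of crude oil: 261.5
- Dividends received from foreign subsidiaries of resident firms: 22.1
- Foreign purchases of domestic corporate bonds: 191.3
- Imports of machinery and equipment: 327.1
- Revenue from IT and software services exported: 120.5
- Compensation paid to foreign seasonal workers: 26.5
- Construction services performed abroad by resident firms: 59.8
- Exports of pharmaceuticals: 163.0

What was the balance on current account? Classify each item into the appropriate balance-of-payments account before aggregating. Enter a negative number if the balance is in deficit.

433.8

Goods: 532.7 - 327.1 + 163.0 + 154.2 - 261.5 = 261.3
Services: 120.5 + 59.8 - 45.8 = 134.5
Primary income: 22.1 - 26.5 = -4.4
Secondary income: -14.5 + 36.2 + 24.4 - 41.1 + 37.4 = 42.4
Current account = 261.3 + 134.5 + (-4.4) + 42.4 = 433.8
(Excluded from the current account — financial account: foreign purchases of equities on the domestic stock exchange 52.3, sale of domestic government bonds to non-residents 184.4, foreign purchases of domestic corporate bonds 191.3; capital account: capital transfers received from emigrants 21.6, sale of embassy land to a foreign government 9.7.)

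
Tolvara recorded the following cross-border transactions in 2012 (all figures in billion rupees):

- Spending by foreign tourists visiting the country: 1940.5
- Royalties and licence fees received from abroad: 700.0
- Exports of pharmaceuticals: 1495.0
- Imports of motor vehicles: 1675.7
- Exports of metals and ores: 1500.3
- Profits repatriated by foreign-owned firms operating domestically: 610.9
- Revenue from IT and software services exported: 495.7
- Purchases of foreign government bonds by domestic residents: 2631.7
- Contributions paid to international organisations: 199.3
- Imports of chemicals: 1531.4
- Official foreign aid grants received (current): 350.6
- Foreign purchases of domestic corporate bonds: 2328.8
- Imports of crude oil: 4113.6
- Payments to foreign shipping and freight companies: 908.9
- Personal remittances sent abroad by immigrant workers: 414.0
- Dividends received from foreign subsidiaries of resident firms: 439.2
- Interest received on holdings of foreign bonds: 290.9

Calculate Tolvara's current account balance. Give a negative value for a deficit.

Goods: -1531.4 - 1675.7 + 1500.3 - 4113.6 + 1495.0 = -4325.4
Services: 1940.5 - 908.9 + 495.7 + 700.0 = 2227.3
Primary income: 439.2 + 290.9 - 610.9 = 119.2
Secondary income: -414.0 + 350.6 - 199.3 = -262.7
Current account = (-4325.4) + 2227.3 + 119.2 + (-262.7) = -2241.6
(Excluded from the current account — financial account: purchases of foreign government bonds by domestic residents 2631.7, foreign purchases of domestic corporate bonds 2328.8.)

-2241.6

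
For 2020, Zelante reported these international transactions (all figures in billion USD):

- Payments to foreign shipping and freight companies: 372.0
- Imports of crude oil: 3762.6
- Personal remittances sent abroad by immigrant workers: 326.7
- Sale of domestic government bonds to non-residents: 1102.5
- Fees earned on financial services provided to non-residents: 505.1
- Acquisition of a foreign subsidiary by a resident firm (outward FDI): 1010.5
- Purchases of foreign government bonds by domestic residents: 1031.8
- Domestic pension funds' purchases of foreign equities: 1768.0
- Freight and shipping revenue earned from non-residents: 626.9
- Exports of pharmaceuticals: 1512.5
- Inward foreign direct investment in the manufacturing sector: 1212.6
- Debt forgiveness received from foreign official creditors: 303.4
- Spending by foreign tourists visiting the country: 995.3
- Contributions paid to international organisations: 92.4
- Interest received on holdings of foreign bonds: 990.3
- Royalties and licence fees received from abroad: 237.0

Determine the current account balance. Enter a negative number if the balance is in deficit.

Goods: -3762.6 + 1512.5 = -2250.1
Services: 995.3 + 237.0 + 505.1 - 372.0 + 626.9 = 1992.3
Primary income: 990.3
Secondary income: -326.7 - 92.4 = -419.1
Current account = (-2250.1) + 1992.3 + 990.3 + (-419.1) = 313.4
(Excluded from the current account — financial account: sale of domestic government bonds to non-residents 1102.5, acquisition of a foreign subsidiary by a resident firm (outward FDI) 1010.5, purchases of foreign government bonds by domestic residents 1031.8, domestic pension funds' purchases of foreign equities 1768.0, inward foreign direct investment in the manufacturing sector 1212.6; capital account: debt forgiveness received from foreign official creditors 303.4.)

313.4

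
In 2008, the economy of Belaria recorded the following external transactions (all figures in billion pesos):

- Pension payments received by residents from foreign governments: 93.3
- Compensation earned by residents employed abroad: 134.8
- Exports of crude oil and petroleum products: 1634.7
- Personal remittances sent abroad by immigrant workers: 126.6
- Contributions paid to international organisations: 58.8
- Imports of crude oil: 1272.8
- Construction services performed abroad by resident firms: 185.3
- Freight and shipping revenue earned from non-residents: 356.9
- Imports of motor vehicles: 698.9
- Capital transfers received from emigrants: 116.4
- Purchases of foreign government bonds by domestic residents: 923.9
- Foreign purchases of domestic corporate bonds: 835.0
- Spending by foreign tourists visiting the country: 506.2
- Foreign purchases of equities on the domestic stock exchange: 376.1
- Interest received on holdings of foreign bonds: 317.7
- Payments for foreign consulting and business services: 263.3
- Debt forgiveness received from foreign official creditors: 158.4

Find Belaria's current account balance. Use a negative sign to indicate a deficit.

808.5

Goods: -698.9 + 1634.7 - 1272.8 = -337.0
Services: -263.3 + 356.9 + 506.2 + 185.3 = 785.1
Primary income: 317.7 + 134.8 = 452.5
Secondary income: 93.3 - 58.8 - 126.6 = -92.1
Current account = (-337.0) + 785.1 + 452.5 + (-92.1) = 808.5
(Excluded from the current account — capital account: capital transfers received from emigrants 116.4, debt forgiveness received from foreign official creditors 158.4; financial account: purchases of foreign government bonds by domestic residents 923.9, foreign purchases of domestic corporate bonds 835.0, foreign purchases of equities on the domestic stock exchange 376.1.)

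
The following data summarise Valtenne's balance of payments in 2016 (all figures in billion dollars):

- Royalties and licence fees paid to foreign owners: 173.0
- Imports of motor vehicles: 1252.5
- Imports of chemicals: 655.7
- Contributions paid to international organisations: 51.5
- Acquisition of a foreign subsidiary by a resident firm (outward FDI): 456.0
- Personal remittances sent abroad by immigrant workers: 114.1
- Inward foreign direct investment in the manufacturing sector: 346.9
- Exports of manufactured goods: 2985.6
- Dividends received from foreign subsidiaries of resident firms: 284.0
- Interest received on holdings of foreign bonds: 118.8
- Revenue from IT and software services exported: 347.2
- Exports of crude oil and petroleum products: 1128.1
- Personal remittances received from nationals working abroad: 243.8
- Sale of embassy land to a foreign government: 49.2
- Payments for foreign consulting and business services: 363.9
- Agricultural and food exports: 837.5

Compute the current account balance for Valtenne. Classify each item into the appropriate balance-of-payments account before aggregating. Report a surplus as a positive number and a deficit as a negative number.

3334.3

Goods: -1252.5 + 837.5 + 2985.6 - 655.7 + 1128.1 = 3043.0
Services: 347.2 - 173.0 - 363.9 = -189.7
Primary income: 118.8 + 284.0 = 402.8
Secondary income: 243.8 - 114.1 - 51.5 = 78.2
Current account = 3043.0 + (-189.7) + 402.8 + 78.2 = 3334.3
(Excluded from the current account — financial account: acquisition of a foreign subsidiary by a resident firm (outward FDI) 456.0, inward foreign direct investment in the manufacturing sector 346.9; capital account: sale of embassy land to a foreign government 49.2.)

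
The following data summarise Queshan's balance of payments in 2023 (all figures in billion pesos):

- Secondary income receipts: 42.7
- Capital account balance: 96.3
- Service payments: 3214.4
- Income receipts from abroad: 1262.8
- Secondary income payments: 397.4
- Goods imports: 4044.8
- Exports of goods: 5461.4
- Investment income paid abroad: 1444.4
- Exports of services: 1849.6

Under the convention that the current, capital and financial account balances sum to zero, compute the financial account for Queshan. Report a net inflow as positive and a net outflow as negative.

388.2

Goods balance = 5461.4 - 4044.8 = 1416.6
Services balance = 1849.6 - 3214.4 = -1364.8
Trade balance (goods + services) = 1416.6 + (-1364.8) = 51.8
Net primary income = 1262.8 - 1444.4 = -181.6
Net secondary income = 42.7 - 397.4 = -354.7
Current account = 51.8 + (-181.6) + (-354.7) = -484.5
Financial account = -(-484.5 + 96.3) = 388.2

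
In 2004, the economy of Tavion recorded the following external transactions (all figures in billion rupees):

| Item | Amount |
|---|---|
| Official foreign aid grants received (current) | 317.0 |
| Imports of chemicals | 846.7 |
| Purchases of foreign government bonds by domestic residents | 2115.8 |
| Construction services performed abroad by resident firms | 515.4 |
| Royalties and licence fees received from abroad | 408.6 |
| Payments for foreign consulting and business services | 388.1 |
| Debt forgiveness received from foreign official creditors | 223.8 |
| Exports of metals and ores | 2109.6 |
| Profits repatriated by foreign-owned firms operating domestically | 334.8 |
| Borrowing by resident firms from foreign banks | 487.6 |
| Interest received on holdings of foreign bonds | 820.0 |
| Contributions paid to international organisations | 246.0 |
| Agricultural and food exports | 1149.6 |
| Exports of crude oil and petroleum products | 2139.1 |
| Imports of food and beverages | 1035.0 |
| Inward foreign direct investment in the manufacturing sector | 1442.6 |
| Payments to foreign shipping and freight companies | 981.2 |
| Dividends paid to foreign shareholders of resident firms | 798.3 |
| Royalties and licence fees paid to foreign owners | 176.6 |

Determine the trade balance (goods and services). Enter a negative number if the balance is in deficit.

Goods: 2139.1 - 846.7 + 2109.6 + 1149.6 - 1035.0 = 3516.6
Services: -388.1 - 176.6 - 981.2 + 515.4 + 408.6 = -621.9
Trade balance = 3516.6 + (-621.9) = 2894.7
(Excluded from the trade balance — secondary income: official foreign aid grants received (current) 317.0, contributions paid to international organisations 246.0; financial account: purchases of foreign government bonds by domestic residents 2115.8, borrowing by resident firms from foreign banks 487.6, inward foreign direct investment in the manufacturing sector 1442.6; capital account: debt forgiveness received from foreign official creditors 223.8; primary income: profits repatriated by foreign-owned firms operating domestically 334.8, interest received on holdings of foreign bonds 820.0, dividends paid to foreign shareholders of resident firms 798.3.)

2894.7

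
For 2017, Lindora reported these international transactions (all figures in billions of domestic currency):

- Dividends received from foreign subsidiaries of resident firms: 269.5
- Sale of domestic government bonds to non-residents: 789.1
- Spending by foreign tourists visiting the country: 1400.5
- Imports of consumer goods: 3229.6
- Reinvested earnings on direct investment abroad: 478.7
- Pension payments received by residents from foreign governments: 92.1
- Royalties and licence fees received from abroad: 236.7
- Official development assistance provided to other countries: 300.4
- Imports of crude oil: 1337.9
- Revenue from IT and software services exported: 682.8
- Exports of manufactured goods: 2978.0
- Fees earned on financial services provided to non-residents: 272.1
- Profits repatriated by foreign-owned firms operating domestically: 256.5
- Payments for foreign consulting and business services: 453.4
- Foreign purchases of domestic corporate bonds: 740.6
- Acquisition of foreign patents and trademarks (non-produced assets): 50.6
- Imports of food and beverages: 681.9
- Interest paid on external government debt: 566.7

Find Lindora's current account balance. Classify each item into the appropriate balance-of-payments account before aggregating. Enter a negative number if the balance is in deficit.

-416.0

Goods: -681.9 - 3229.6 - 1337.9 + 2978.0 = -2271.4
Services: 682.8 - 453.4 + 1400.5 + 272.1 + 236.7 = 2138.7
Primary income: -566.7 + 478.7 + 269.5 - 256.5 = -75.0
Secondary income: 92.1 - 300.4 = -208.3
Current account = (-2271.4) + 2138.7 + (-75.0) + (-208.3) = -416.0
(Excluded from the current account — financial account: sale of domestic government bonds to non-residents 789.1, foreign purchases of domestic corporate bonds 740.6; capital account: acquisition of foreign patents and trademarks (non-produced assets) 50.6.)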